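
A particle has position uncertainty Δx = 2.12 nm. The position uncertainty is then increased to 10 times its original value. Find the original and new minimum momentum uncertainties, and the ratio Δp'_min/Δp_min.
Original Δp_min = 2.487 × 10^-26 kg·m/s; new Δp'_min = 2.487 × 10^-27 kg·m/s; ratio Δp'_min/Δp_min = 1/10.

From the uncertainty principle ΔxΔp ≥ ℏ/2, the minimum momentum uncertainty is Δp_min = ℏ/(2Δx).

Original (Δx = 2.12 nm = 2.120e-09 m):
Δp_min = (1.055e-34 J·s)/(2 × 2.120e-09 m) = 2.487e-26 kg·m/s

When Δx → 10Δx:
Δp'_min = ℏ/(2 × 10Δx) = (1/10) × ℏ/(2Δx) = (1/10) × Δp_min
Δp'_min = 1/10 × 2.487e-26 kg·m/s = 2.487e-27 kg·m/s

Since Δp_min ∝ 1/Δx, when Δx is increased to 10 times its original value, Δp_min decreases to 1/10 of its original value.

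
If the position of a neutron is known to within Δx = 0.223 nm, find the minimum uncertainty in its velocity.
141.171 m/s

Using the Heisenberg uncertainty principle and Δp = mΔv:
ΔxΔp ≥ ℏ/2
Δx(mΔv) ≥ ℏ/2

The minimum uncertainty in velocity is:
Δv_min = ℏ/(2mΔx)
Δv_min = (1.055e-34 J·s) / (2 × 1.675e-27 kg × 2.230e-10 m)
Δv_min = 1.412e+02 m/s = 141.171 m/s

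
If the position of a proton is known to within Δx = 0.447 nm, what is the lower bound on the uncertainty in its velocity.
70.525 m/s

Using the Heisenberg uncertainty principle and Δp = mΔv:
ΔxΔp ≥ ℏ/2
Δx(mΔv) ≥ ℏ/2

The minimum uncertainty in velocity is:
Δv_min = ℏ/(2mΔx)
Δv_min = (1.055e-34 J·s) / (2 × 1.673e-27 kg × 4.470e-10 m)
Δv_min = 7.052e+01 m/s = 70.525 m/s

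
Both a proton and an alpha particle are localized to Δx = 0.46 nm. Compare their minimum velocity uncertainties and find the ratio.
The proton has the larger minimum velocity uncertainty, by a ratio of 4.0.

For both particles, Δp_min = ℏ/(2Δx) = 1.146e-25 kg·m/s (same for both).

The velocity uncertainty is Δv = Δp/m:
- proton: Δv = 1.146e-25 / 1.673e-27 = 6.853e+01 m/s = 68.532 m/s
- alpha particle: Δv = 1.146e-25 / 6.645e-27 = 1.725e+01 m/s = 17.251 m/s

Ratio: 6.853e+01 / 1.725e+01 = 4.0

The lighter particle has larger velocity uncertainty because Δv ∝ 1/m.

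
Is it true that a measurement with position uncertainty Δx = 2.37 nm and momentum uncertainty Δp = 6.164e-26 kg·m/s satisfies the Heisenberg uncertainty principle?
Yes, it satisfies the uncertainty principle.

Calculate the product ΔxΔp:
ΔxΔp = (2.370e-09 m) × (6.164e-26 kg·m/s)
ΔxΔp = 1.461e-34 J·s

Compare to the minimum allowed value ℏ/2:
ℏ/2 = 5.273e-35 J·s

Since ΔxΔp = 1.461e-34 J·s ≥ 5.273e-35 J·s = ℏ/2,
the measurement satisfies the uncertainty principle.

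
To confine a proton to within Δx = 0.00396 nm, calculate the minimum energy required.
330.799 meV

Localizing a particle requires giving it sufficient momentum uncertainty:

1. From uncertainty principle: Δp ≥ ℏ/(2Δx)
   Δp_min = (1.055e-34 J·s) / (2 × 3.960e-12 m)
   Δp_min = 1.332e-23 kg·m/s

2. This momentum uncertainty corresponds to kinetic energy:
   KE ≈ (Δp)²/(2m) = (1.332e-23)²/(2 × 1.673e-27 kg)
   KE = 5.300e-20 J = 330.799 meV

Tighter localization requires more energy.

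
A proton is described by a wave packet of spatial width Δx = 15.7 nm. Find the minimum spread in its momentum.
3.359 × 10^-27 kg·m/s

For a wave packet, the spatial width Δx and momentum spread Δp are related by the uncertainty principle:
ΔxΔp ≥ ℏ/2

The minimum momentum spread is:
Δp_min = ℏ/(2Δx)
Δp_min = (1.055e-34 J·s) / (2 × 1.570e-08 m)
Δp_min = 3.359e-27 kg·m/s

A wave packet cannot have both a well-defined position and well-defined momentum.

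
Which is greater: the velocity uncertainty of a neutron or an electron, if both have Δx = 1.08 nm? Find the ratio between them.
The electron has the larger minimum velocity uncertainty, by a ratio of 1838.7.

For both particles, Δp_min = ℏ/(2Δx) = 4.882e-26 kg·m/s (same for both).

The velocity uncertainty is Δv = Δp/m:
- neutron: Δv = 4.882e-26 / 1.675e-27 = 2.915e+01 m/s = 29.149 m/s
- electron: Δv = 4.882e-26 / 9.109e-31 = 5.360e+04 m/s = 53.596 km/s

Ratio: 5.360e+04 / 2.915e+01 = 1838.7

The lighter particle has larger velocity uncertainty because Δv ∝ 1/m.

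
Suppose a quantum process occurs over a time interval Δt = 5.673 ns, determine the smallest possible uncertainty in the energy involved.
58.013 neV

Using the energy-time uncertainty principle:
ΔEΔt ≥ ℏ/2

The minimum uncertainty in energy is:
ΔE_min = ℏ/(2Δt)
ΔE_min = (1.055e-34 J·s) / (2 × 5.673e-09 s)
ΔE_min = 9.295e-27 J = 58.013 neV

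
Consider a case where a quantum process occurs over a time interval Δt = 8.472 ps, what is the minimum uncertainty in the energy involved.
38.846 μeV

Using the energy-time uncertainty principle:
ΔEΔt ≥ ℏ/2

The minimum uncertainty in energy is:
ΔE_min = ℏ/(2Δt)
ΔE_min = (1.055e-34 J·s) / (2 × 8.472e-12 s)
ΔE_min = 6.224e-24 J = 38.846 μeV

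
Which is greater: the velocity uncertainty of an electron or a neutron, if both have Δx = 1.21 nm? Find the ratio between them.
The electron has the larger minimum velocity uncertainty, by a ratio of 1838.7.

For both particles, Δp_min = ℏ/(2Δx) = 4.358e-26 kg·m/s (same for both).

The velocity uncertainty is Δv = Δp/m:
- electron: Δv = 4.358e-26 / 9.109e-31 = 4.784e+04 m/s = 47.838 km/s
- neutron: Δv = 4.358e-26 / 1.675e-27 = 2.602e+01 m/s = 26.017 m/s

Ratio: 4.784e+04 / 2.602e+01 = 1838.7

The lighter particle has larger velocity uncertainty because Δv ∝ 1/m.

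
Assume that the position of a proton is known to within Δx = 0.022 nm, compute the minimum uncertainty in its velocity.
1.433 km/s

Using the Heisenberg uncertainty principle and Δp = mΔv:
ΔxΔp ≥ ℏ/2
Δx(mΔv) ≥ ℏ/2

The minimum uncertainty in velocity is:
Δv_min = ℏ/(2mΔx)
Δv_min = (1.055e-34 J·s) / (2 × 1.673e-27 kg × 2.200e-11 m)
Δv_min = 1.433e+03 m/s = 1.433 km/s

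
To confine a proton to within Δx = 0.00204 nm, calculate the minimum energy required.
1.247 eV

Localizing a particle requires giving it sufficient momentum uncertainty:

1. From uncertainty principle: Δp ≥ ℏ/(2Δx)
   Δp_min = (1.055e-34 J·s) / (2 × 2.040e-12 m)
   Δp_min = 2.585e-23 kg·m/s

2. This momentum uncertainty corresponds to kinetic energy:
   KE ≈ (Δp)²/(2m) = (2.585e-23)²/(2 × 1.673e-27 kg)
   KE = 1.997e-19 J = 1.247 eV

Tighter localization requires more energy.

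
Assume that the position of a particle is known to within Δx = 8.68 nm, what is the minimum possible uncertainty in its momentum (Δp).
6.075 × 10^-27 kg·m/s

Using the Heisenberg uncertainty principle:
ΔxΔp ≥ ℏ/2

The minimum uncertainty in momentum is:
Δp_min = ℏ/(2Δx)
Δp_min = (1.055e-34 J·s) / (2 × 8.680e-09 m)
Δp_min = 6.075e-27 kg·m/s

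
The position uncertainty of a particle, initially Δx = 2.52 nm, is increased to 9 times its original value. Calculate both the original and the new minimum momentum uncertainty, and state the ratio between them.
Original Δp_min = 2.092 × 10^-26 kg·m/s; new Δp'_min = 2.325 × 10^-27 kg·m/s; ratio Δp'_min/Δp_min = 1/9.

From the uncertainty principle ΔxΔp ≥ ℏ/2, the minimum momentum uncertainty is Δp_min = ℏ/(2Δx).

Original (Δx = 2.52 nm = 2.520e-09 m):
Δp_min = (1.055e-34 J·s)/(2 × 2.520e-09 m) = 2.092e-26 kg·m/s

When Δx → 9Δx:
Δp'_min = ℏ/(2 × 9Δx) = (1/9) × ℏ/(2Δx) = (1/9) × Δp_min
Δp'_min = 1/9 × 2.092e-26 kg·m/s = 2.325e-27 kg·m/s

Since Δp_min ∝ 1/Δx, when Δx is increased to 9 times its original value, Δp_min decreases to 1/9 of its original value.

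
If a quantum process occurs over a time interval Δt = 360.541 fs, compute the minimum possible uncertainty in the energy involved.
912.812 μeV

Using the energy-time uncertainty principle:
ΔEΔt ≥ ℏ/2

The minimum uncertainty in energy is:
ΔE_min = ℏ/(2Δt)
ΔE_min = (1.055e-34 J·s) / (2 × 3.605e-13 s)
ΔE_min = 1.462e-22 J = 912.812 μeV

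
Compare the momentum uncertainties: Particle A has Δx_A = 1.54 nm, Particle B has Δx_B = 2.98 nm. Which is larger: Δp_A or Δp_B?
Particle A has the larger minimum momentum uncertainty, by a factor of 1.94.

For each particle, the minimum momentum uncertainty is Δp_min = ℏ/(2Δx):

Particle A: Δp_A = ℏ/(2×1.540e-09 m) = 3.424e-26 kg·m/s
Particle B: Δp_B = ℏ/(2×2.980e-09 m) = 1.769e-26 kg·m/s

Ratio: Δp_A/Δp_B = 1.94

Since Δp_min ∝ 1/Δx, the particle with smaller position uncertainty (A) has larger momentum uncertainty.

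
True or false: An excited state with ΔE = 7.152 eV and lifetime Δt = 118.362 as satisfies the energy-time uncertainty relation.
Yes, it satisfies the uncertainty relation.

Calculate the product ΔEΔt:
ΔE = 7.152 eV = 1.146e-18 J
ΔEΔt = (1.146e-18 J) × (1.184e-16 s)
ΔEΔt = 1.356e-34 J·s

Compare to the minimum allowed value ℏ/2:
ℏ/2 = 5.273e-35 J·s

Since ΔEΔt = 1.356e-34 J·s ≥ 5.273e-35 J·s = ℏ/2,
this satisfies the uncertainty relation.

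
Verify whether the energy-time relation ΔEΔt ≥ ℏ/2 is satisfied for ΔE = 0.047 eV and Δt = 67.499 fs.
Yes, it satisfies the uncertainty relation.

Calculate the product ΔEΔt:
ΔE = 0.047 eV = 7.530e-21 J
ΔEΔt = (7.530e-21 J) × (6.750e-14 s)
ΔEΔt = 5.083e-34 J·s

Compare to the minimum allowed value ℏ/2:
ℏ/2 = 5.273e-35 J·s

Since ΔEΔt = 5.083e-34 J·s ≥ 5.273e-35 J·s = ℏ/2,
this satisfies the uncertainty relation.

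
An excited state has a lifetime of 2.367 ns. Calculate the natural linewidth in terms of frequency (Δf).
33.620 MHz

Using the energy-time uncertainty principle and E = hf:
ΔEΔt ≥ ℏ/2
hΔf·Δt ≥ ℏ/2

The minimum frequency uncertainty is:
Δf = ℏ/(2hτ) = 1/(4πτ)
Δf = 1/(4π × 2.367e-09 s)
Δf = 3.362e+07 Hz = 33.620 MHz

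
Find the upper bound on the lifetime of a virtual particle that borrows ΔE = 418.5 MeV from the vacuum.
7.864 × 10^-25 s

Using the energy-time uncertainty principle:
ΔEΔt ≥ ℏ/2

For a virtual particle borrowing energy ΔE, the maximum lifetime is:
Δt_max = ℏ/(2ΔE)

Converting energy:
ΔE = 418.5 MeV = 6.705e-11 J

Δt_max = (1.055e-34 J·s) / (2 × 6.705e-11 J)
Δt_max = 7.864e-25 s = 7.864 × 10^-25 s

Virtual particles with higher borrowed energy exist for shorter times.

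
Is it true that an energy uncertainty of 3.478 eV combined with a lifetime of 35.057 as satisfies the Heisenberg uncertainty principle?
No, it violates the uncertainty relation.

Calculate the product ΔEΔt:
ΔE = 3.478 eV = 5.572e-19 J
ΔEΔt = (5.572e-19 J) × (3.506e-17 s)
ΔEΔt = 1.954e-35 J·s

Compare to the minimum allowed value ℏ/2:
ℏ/2 = 5.273e-35 J·s

Since ΔEΔt = 1.954e-35 J·s < 5.273e-35 J·s = ℏ/2,
this violates the uncertainty relation.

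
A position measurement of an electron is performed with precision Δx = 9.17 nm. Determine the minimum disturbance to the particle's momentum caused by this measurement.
5.750 × 10^-27 kg·m/s

The uncertainty principle implies that measuring position disturbs momentum:
ΔxΔp ≥ ℏ/2

When we measure position with precision Δx, we necessarily introduce a momentum uncertainty:
Δp ≥ ℏ/(2Δx)
Δp_min = (1.055e-34 J·s) / (2 × 9.170e-09 m)
Δp_min = 5.750e-27 kg·m/s

The more precisely we measure position, the greater the momentum disturbance.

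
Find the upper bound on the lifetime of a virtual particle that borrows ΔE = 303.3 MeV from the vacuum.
1.085 ys

Using the energy-time uncertainty principle:
ΔEΔt ≥ ℏ/2

For a virtual particle borrowing energy ΔE, the maximum lifetime is:
Δt_max = ℏ/(2ΔE)

Converting energy:
ΔE = 303.3 MeV = 4.859e-11 J

Δt_max = (1.055e-34 J·s) / (2 × 4.859e-11 J)
Δt_max = 1.085e-24 s = 1.085 ys

Virtual particles with higher borrowed energy exist for shorter times.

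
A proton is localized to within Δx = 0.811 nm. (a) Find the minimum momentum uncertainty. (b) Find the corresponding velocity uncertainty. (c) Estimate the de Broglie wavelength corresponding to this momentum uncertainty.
(a) Δp_min = 6.502 × 10^-26 kg·m/s
(b) Δv_min = 38.871 m/s
(c) λ_dB = 10.191 nm

Step-by-step:

(a) From the uncertainty principle:
Δp_min = ℏ/(2Δx) = (1.055e-34 J·s)/(2 × 8.110e-10 m) = 6.502e-26 kg·m/s

(b) The velocity uncertainty:
Δv = Δp/m = (6.502e-26 kg·m/s)/(1.673e-27 kg) = 3.887e+01 m/s = 38.871 m/s

(c) The de Broglie wavelength for this momentum:
λ = h/p = (6.626e-34 J·s)/(6.502e-26 kg·m/s) = 1.019e-08 m = 10.191 nm

Note: The de Broglie wavelength is comparable to the localization size, as expected from wave-particle duality.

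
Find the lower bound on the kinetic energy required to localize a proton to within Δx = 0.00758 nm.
90.285 meV

Localizing a particle requires giving it sufficient momentum uncertainty:

1. From uncertainty principle: Δp ≥ ℏ/(2Δx)
   Δp_min = (1.055e-34 J·s) / (2 × 7.580e-12 m)
   Δp_min = 6.956e-24 kg·m/s

2. This momentum uncertainty corresponds to kinetic energy:
   KE ≈ (Δp)²/(2m) = (6.956e-24)²/(2 × 1.673e-27 kg)
   KE = 1.447e-20 J = 90.285 meV

Tighter localization requires more energy.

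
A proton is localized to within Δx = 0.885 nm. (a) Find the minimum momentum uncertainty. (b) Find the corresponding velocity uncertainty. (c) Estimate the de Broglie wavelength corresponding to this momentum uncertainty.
(a) Δp_min = 5.958 × 10^-26 kg·m/s
(b) Δv_min = 35.621 m/s
(c) λ_dB = 11.121 nm

Step-by-step:

(a) From the uncertainty principle:
Δp_min = ℏ/(2Δx) = (1.055e-34 J·s)/(2 × 8.850e-10 m) = 5.958e-26 kg·m/s

(b) The velocity uncertainty:
Δv = Δp/m = (5.958e-26 kg·m/s)/(1.673e-27 kg) = 3.562e+01 m/s = 35.621 m/s

(c) The de Broglie wavelength for this momentum:
λ = h/p = (6.626e-34 J·s)/(5.958e-26 kg·m/s) = 1.112e-08 m = 11.121 nm

Note: The de Broglie wavelength is comparable to the localization size, as expected from wave-particle duality.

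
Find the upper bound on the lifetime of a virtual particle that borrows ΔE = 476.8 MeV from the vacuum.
6.902 × 10^-25 s

Using the energy-time uncertainty principle:
ΔEΔt ≥ ℏ/2

For a virtual particle borrowing energy ΔE, the maximum lifetime is:
Δt_max = ℏ/(2ΔE)

Converting energy:
ΔE = 476.8 MeV = 7.639e-11 J

Δt_max = (1.055e-34 J·s) / (2 × 7.639e-11 J)
Δt_max = 6.902e-25 s = 6.902 × 10^-25 s

Virtual particles with higher borrowed energy exist for shorter times.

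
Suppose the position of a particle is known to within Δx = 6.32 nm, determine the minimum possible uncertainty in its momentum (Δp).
8.343 × 10^-27 kg·m/s

Using the Heisenberg uncertainty principle:
ΔxΔp ≥ ℏ/2

The minimum uncertainty in momentum is:
Δp_min = ℏ/(2Δx)
Δp_min = (1.055e-34 J·s) / (2 × 6.320e-09 m)
Δp_min = 8.343e-27 kg·m/s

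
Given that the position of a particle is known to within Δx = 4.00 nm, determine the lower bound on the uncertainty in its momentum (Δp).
1.318 × 10^-26 kg·m/s

Using the Heisenberg uncertainty principle:
ΔxΔp ≥ ℏ/2

The minimum uncertainty in momentum is:
Δp_min = ℏ/(2Δx)
Δp_min = (1.055e-34 J·s) / (2 × 4.000e-09 m)
Δp_min = 1.318e-26 kg·m/s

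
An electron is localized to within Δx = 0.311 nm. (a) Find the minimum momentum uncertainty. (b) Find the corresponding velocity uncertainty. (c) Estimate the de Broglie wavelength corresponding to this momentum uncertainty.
(a) Δp_min = 1.695 × 10^-25 kg·m/s
(b) Δv_min = 186.122 km/s
(c) λ_dB = 3.908 nm

Step-by-step:

(a) From the uncertainty principle:
Δp_min = ℏ/(2Δx) = (1.055e-34 J·s)/(2 × 3.110e-10 m) = 1.695e-25 kg·m/s

(b) The velocity uncertainty:
Δv = Δp/m = (1.695e-25 kg·m/s)/(9.109e-31 kg) = 1.861e+05 m/s = 186.122 km/s

(c) The de Broglie wavelength for this momentum:
λ = h/p = (6.626e-34 J·s)/(1.695e-25 kg·m/s) = 3.908e-09 m = 3.908 nm

Note: The de Broglie wavelength is comparable to the localization size, as expected from wave-particle duality.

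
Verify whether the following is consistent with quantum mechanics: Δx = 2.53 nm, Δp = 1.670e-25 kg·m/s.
Yes, it satisfies the uncertainty principle.

Calculate the product ΔxΔp:
ΔxΔp = (2.530e-09 m) × (1.670e-25 kg·m/s)
ΔxΔp = 4.225e-34 J·s

Compare to the minimum allowed value ℏ/2:
ℏ/2 = 5.273e-35 J·s

Since ΔxΔp = 4.225e-34 J·s ≥ 5.273e-35 J·s = ℏ/2,
the measurement satisfies the uncertainty principle.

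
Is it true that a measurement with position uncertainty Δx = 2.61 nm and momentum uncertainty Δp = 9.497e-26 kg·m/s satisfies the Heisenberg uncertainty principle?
Yes, it satisfies the uncertainty principle.

Calculate the product ΔxΔp:
ΔxΔp = (2.610e-09 m) × (9.497e-26 kg·m/s)
ΔxΔp = 2.479e-34 J·s

Compare to the minimum allowed value ℏ/2:
ℏ/2 = 5.273e-35 J·s

Since ΔxΔp = 2.479e-34 J·s ≥ 5.273e-35 J·s = ℏ/2,
the measurement satisfies the uncertainty principle.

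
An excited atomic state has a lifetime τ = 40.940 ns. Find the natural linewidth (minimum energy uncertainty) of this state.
8.039 neV

Using the energy-time uncertainty principle:
ΔEΔt ≥ ℏ/2

The lifetime τ represents the time uncertainty Δt.
The natural linewidth (minimum energy uncertainty) is:

ΔE = ℏ/(2τ)
ΔE = (1.055e-34 J·s) / (2 × 4.094e-08 s)
ΔE = 1.288e-27 J = 8.039 neV

This natural linewidth limits the precision of spectroscopic measurements.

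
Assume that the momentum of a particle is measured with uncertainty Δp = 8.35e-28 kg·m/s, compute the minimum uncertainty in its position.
63.148 nm

Using the Heisenberg uncertainty principle:
ΔxΔp ≥ ℏ/2

The minimum uncertainty in position is:
Δx_min = ℏ/(2Δp)
Δx_min = (1.055e-34 J·s) / (2 × 8.350e-28 kg·m/s)
Δx_min = 6.315e-08 m = 63.148 nm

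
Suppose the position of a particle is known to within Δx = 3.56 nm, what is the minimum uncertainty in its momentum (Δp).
1.481 × 10^-26 kg·m/s

Using the Heisenberg uncertainty principle:
ΔxΔp ≥ ℏ/2

The minimum uncertainty in momentum is:
Δp_min = ℏ/(2Δx)
Δp_min = (1.055e-34 J·s) / (2 × 3.560e-09 m)
Δp_min = 1.481e-26 kg·m/s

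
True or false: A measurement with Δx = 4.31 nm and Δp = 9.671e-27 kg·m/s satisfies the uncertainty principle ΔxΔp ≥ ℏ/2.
No, it violates the uncertainty principle (impossible measurement).

Calculate the product ΔxΔp:
ΔxΔp = (4.310e-09 m) × (9.671e-27 kg·m/s)
ΔxΔp = 4.168e-35 J·s

Compare to the minimum allowed value ℏ/2:
ℏ/2 = 5.273e-35 J·s

Since ΔxΔp = 4.168e-35 J·s < 5.273e-35 J·s = ℏ/2,
the measurement violates the uncertainty principle.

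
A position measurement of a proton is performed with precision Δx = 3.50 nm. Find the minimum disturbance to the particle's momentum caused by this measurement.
1.507 × 10^-26 kg·m/s

The uncertainty principle implies that measuring position disturbs momentum:
ΔxΔp ≥ ℏ/2

When we measure position with precision Δx, we necessarily introduce a momentum uncertainty:
Δp ≥ ℏ/(2Δx)
Δp_min = (1.055e-34 J·s) / (2 × 3.500e-09 m)
Δp_min = 1.507e-26 kg·m/s

The more precisely we measure position, the greater the momentum disturbance.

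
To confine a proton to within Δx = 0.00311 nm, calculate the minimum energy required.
536.332 meV

Localizing a particle requires giving it sufficient momentum uncertainty:

1. From uncertainty principle: Δp ≥ ℏ/(2Δx)
   Δp_min = (1.055e-34 J·s) / (2 × 3.110e-12 m)
   Δp_min = 1.695e-23 kg·m/s

2. This momentum uncertainty corresponds to kinetic energy:
   KE ≈ (Δp)²/(2m) = (1.695e-23)²/(2 × 1.673e-27 kg)
   KE = 8.593e-20 J = 536.332 meV

Tighter localization requires more energy.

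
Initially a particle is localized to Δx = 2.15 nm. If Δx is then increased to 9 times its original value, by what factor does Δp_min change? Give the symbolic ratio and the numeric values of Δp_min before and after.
Original Δp_min = 2.452 × 10^-26 kg·m/s; new Δp'_min = 2.725 × 10^-27 kg·m/s; ratio Δp'_min/Δp_min = 1/9.

From the uncertainty principle ΔxΔp ≥ ℏ/2, the minimum momentum uncertainty is Δp_min = ℏ/(2Δx).

Original (Δx = 2.15 nm = 2.150e-09 m):
Δp_min = (1.055e-34 J·s)/(2 × 2.150e-09 m) = 2.452e-26 kg·m/s

When Δx → 9Δx:
Δp'_min = ℏ/(2 × 9Δx) = (1/9) × ℏ/(2Δx) = (1/9) × Δp_min
Δp'_min = 1/9 × 2.452e-26 kg·m/s = 2.725e-27 kg·m/s

Since Δp_min ∝ 1/Δx, when Δx is increased to 9 times its original value, Δp_min decreases to 1/9 of its original value.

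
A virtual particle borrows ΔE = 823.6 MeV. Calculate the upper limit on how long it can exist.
3.996 × 10^-25 s

Using the energy-time uncertainty principle:
ΔEΔt ≥ ℏ/2

For a virtual particle borrowing energy ΔE, the maximum lifetime is:
Δt_max = ℏ/(2ΔE)

Converting energy:
ΔE = 823.6 MeV = 1.320e-10 J

Δt_max = (1.055e-34 J·s) / (2 × 1.320e-10 J)
Δt_max = 3.996e-25 s = 3.996 × 10^-25 s

Virtual particles with higher borrowed energy exist for shorter times.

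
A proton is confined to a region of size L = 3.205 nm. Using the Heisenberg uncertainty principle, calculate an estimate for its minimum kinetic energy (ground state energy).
505.008 neV

Using the uncertainty principle to estimate ground state energy:

1. The position uncertainty is approximately the confinement size:
   Δx ≈ L = 3.205e-09 m

2. From ΔxΔp ≥ ℏ/2, the minimum momentum uncertainty is:
   Δp ≈ ℏ/(2L) = 1.645e-26 kg·m/s

3. The kinetic energy is approximately:
   KE ≈ (Δp)²/(2m) = (1.645e-26)²/(2 × 1.673e-27 kg)
   KE ≈ 8.091e-26 J = 505.008 neV

This is an order-of-magnitude estimate of the ground state energy.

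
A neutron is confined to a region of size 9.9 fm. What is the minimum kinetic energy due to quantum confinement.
52.855 keV

Using the uncertainty principle:

1. Position uncertainty: Δx ≈ 9.900e-15 m
2. Minimum momentum uncertainty: Δp = ℏ/(2Δx) = 5.326e-21 kg·m/s
3. Minimum kinetic energy:
   KE = (Δp)²/(2m) = (5.326e-21)²/(2 × 1.675e-27 kg)
   KE = 8.468e-15 J = 52.855 keV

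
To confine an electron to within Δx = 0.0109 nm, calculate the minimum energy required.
80.170 eV

Localizing a particle requires giving it sufficient momentum uncertainty:

1. From uncertainty principle: Δp ≥ ℏ/(2Δx)
   Δp_min = (1.055e-34 J·s) / (2 × 1.090e-11 m)
   Δp_min = 4.837e-24 kg·m/s

2. This momentum uncertainty corresponds to kinetic energy:
   KE ≈ (Δp)²/(2m) = (4.837e-24)²/(2 × 9.109e-31 kg)
   KE = 1.284e-17 J = 80.170 eV

Tighter localization requires more energy.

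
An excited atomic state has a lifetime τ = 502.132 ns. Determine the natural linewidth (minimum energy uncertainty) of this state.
655.417 peV

Using the energy-time uncertainty principle:
ΔEΔt ≥ ℏ/2

The lifetime τ represents the time uncertainty Δt.
The natural linewidth (minimum energy uncertainty) is:

ΔE = ℏ/(2τ)
ΔE = (1.055e-34 J·s) / (2 × 5.021e-07 s)
ΔE = 1.050e-28 J = 655.417 peV

This natural linewidth limits the precision of spectroscopic measurements.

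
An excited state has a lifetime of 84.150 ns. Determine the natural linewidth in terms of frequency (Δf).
945.662 kHz

Using the energy-time uncertainty principle and E = hf:
ΔEΔt ≥ ℏ/2
hΔf·Δt ≥ ℏ/2

The minimum frequency uncertainty is:
Δf = ℏ/(2hτ) = 1/(4πτ)
Δf = 1/(4π × 8.415e-08 s)
Δf = 9.457e+05 Hz = 945.662 kHz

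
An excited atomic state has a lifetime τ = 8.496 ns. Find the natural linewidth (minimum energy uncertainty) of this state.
38.737 neV

Using the energy-time uncertainty principle:
ΔEΔt ≥ ℏ/2

The lifetime τ represents the time uncertainty Δt.
The natural linewidth (minimum energy uncertainty) is:

ΔE = ℏ/(2τ)
ΔE = (1.055e-34 J·s) / (2 × 8.496e-09 s)
ΔE = 6.206e-27 J = 38.737 neV

This natural linewidth limits the precision of spectroscopic measurements.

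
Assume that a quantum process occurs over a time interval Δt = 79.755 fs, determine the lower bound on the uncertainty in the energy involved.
4.126 meV

Using the energy-time uncertainty principle:
ΔEΔt ≥ ℏ/2

The minimum uncertainty in energy is:
ΔE_min = ℏ/(2Δt)
ΔE_min = (1.055e-34 J·s) / (2 × 7.975e-14 s)
ΔE_min = 6.611e-22 J = 4.126 meV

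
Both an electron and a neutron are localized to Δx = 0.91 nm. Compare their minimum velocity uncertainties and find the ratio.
The electron has the larger minimum velocity uncertainty, by a ratio of 1838.7.

For both particles, Δp_min = ℏ/(2Δx) = 5.794e-26 kg·m/s (same for both).

The velocity uncertainty is Δv = Δp/m:
- electron: Δv = 5.794e-26 / 9.109e-31 = 6.361e+04 m/s = 63.609 km/s
- neutron: Δv = 5.794e-26 / 1.675e-27 = 3.459e+01 m/s = 34.595 m/s

Ratio: 6.361e+04 / 3.459e+01 = 1838.7

The lighter particle has larger velocity uncertainty because Δv ∝ 1/m.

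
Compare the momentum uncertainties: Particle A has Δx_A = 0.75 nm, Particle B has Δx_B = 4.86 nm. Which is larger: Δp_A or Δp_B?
Particle A has the larger minimum momentum uncertainty, by a factor of 6.48.

For each particle, the minimum momentum uncertainty is Δp_min = ℏ/(2Δx):

Particle A: Δp_A = ℏ/(2×7.500e-10 m) = 7.030e-26 kg·m/s
Particle B: Δp_B = ℏ/(2×4.860e-09 m) = 1.085e-26 kg·m/s

Ratio: Δp_A/Δp_B = 6.48

Since Δp_min ∝ 1/Δx, the particle with smaller position uncertainty (A) has larger momentum uncertainty.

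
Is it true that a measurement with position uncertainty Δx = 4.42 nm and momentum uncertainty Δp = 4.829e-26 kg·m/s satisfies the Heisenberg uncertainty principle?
Yes, it satisfies the uncertainty principle.

Calculate the product ΔxΔp:
ΔxΔp = (4.420e-09 m) × (4.829e-26 kg·m/s)
ΔxΔp = 2.134e-34 J·s

Compare to the minimum allowed value ℏ/2:
ℏ/2 = 5.273e-35 J·s

Since ΔxΔp = 2.134e-34 J·s ≥ 5.273e-35 J·s = ℏ/2,
the measurement satisfies the uncertainty principle.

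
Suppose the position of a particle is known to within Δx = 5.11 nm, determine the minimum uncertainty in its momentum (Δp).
1.032 × 10^-26 kg·m/s

Using the Heisenberg uncertainty principle:
ΔxΔp ≥ ℏ/2

The minimum uncertainty in momentum is:
Δp_min = ℏ/(2Δx)
Δp_min = (1.055e-34 J·s) / (2 × 5.110e-09 m)
Δp_min = 1.032e-26 kg·m/s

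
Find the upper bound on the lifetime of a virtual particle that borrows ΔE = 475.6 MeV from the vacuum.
6.920 × 10^-25 s

Using the energy-time uncertainty principle:
ΔEΔt ≥ ℏ/2

For a virtual particle borrowing energy ΔE, the maximum lifetime is:
Δt_max = ℏ/(2ΔE)

Converting energy:
ΔE = 475.6 MeV = 7.620e-11 J

Δt_max = (1.055e-34 J·s) / (2 × 7.620e-11 J)
Δt_max = 6.920e-25 s = 6.920 × 10^-25 s

Virtual particles with higher borrowed energy exist for shorter times.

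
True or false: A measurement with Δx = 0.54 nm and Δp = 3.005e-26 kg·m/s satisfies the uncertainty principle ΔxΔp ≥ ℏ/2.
No, it violates the uncertainty principle (impossible measurement).

Calculate the product ΔxΔp:
ΔxΔp = (5.400e-10 m) × (3.005e-26 kg·m/s)
ΔxΔp = 1.623e-35 J·s

Compare to the minimum allowed value ℏ/2:
ℏ/2 = 5.273e-35 J·s

Since ΔxΔp = 1.623e-35 J·s < 5.273e-35 J·s = ℏ/2,
the measurement violates the uncertainty principle.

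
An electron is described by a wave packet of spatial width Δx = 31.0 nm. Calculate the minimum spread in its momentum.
1.701 × 10^-27 kg·m/s

For a wave packet, the spatial width Δx and momentum spread Δp are related by the uncertainty principle:
ΔxΔp ≥ ℏ/2

The minimum momentum spread is:
Δp_min = ℏ/(2Δx)
Δp_min = (1.055e-34 J·s) / (2 × 3.100e-08 m)
Δp_min = 1.701e-27 kg·m/s

A wave packet cannot have both a well-defined position and well-defined momentum.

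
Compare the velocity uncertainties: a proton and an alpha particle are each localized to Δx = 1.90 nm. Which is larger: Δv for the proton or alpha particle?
The proton has the larger minimum velocity uncertainty, by a ratio of 4.0.

For both particles, Δp_min = ℏ/(2Δx) = 2.775e-26 kg·m/s (same for both).

The velocity uncertainty is Δv = Δp/m:
- proton: Δv = 2.775e-26 / 1.673e-27 = 1.659e+01 m/s = 16.592 m/s
- alpha particle: Δv = 2.775e-26 / 6.645e-27 = 4.177e+00 m/s = 4.177 m/s

Ratio: 1.659e+01 / 4.177e+00 = 4.0

The lighter particle has larger velocity uncertainty because Δv ∝ 1/m.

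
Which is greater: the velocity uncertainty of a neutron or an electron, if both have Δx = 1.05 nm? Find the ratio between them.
The electron has the larger minimum velocity uncertainty, by a ratio of 1838.7.

For both particles, Δp_min = ℏ/(2Δx) = 5.022e-26 kg·m/s (same for both).

The velocity uncertainty is Δv = Δp/m:
- neutron: Δv = 5.022e-26 / 1.675e-27 = 2.998e+01 m/s = 29.982 m/s
- electron: Δv = 5.022e-26 / 9.109e-31 = 5.513e+04 m/s = 55.127 km/s

Ratio: 5.513e+04 / 2.998e+01 = 1838.7

The lighter particle has larger velocity uncertainty because Δv ∝ 1/m.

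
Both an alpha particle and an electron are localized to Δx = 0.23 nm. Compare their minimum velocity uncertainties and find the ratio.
The electron has the larger minimum velocity uncertainty, by a ratio of 7294.3.

For both particles, Δp_min = ℏ/(2Δx) = 2.293e-25 kg·m/s (same for both).

The velocity uncertainty is Δv = Δp/m:
- alpha particle: Δv = 2.293e-25 / 6.645e-27 = 3.450e+01 m/s = 34.502 m/s
- electron: Δv = 2.293e-25 / 9.109e-31 = 2.517e+05 m/s = 251.669 km/s

Ratio: 2.517e+05 / 3.450e+01 = 7294.3

The lighter particle has larger velocity uncertainty because Δv ∝ 1/m.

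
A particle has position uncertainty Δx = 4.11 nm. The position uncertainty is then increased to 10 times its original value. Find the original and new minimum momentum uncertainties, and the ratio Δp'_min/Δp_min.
Original Δp_min = 1.283 × 10^-26 kg·m/s; new Δp'_min = 1.283 × 10^-27 kg·m/s; ratio Δp'_min/Δp_min = 1/10.

From the uncertainty principle ΔxΔp ≥ ℏ/2, the minimum momentum uncertainty is Δp_min = ℏ/(2Δx).

Original (Δx = 4.11 nm = 4.110e-09 m):
Δp_min = (1.055e-34 J·s)/(2 × 4.110e-09 m) = 1.283e-26 kg·m/s

When Δx → 10Δx:
Δp'_min = ℏ/(2 × 10Δx) = (1/10) × ℏ/(2Δx) = (1/10) × Δp_min
Δp'_min = 1/10 × 1.283e-26 kg·m/s = 1.283e-27 kg·m/s

Since Δp_min ∝ 1/Δx, when Δx is increased to 10 times its original value, Δp_min decreases to 1/10 of its original value.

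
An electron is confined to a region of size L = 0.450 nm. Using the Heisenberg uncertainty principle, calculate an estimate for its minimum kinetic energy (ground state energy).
47.037 meV

Using the uncertainty principle to estimate ground state energy:

1. The position uncertainty is approximately the confinement size:
   Δx ≈ L = 4.500e-10 m

2. From ΔxΔp ≥ ℏ/2, the minimum momentum uncertainty is:
   Δp ≈ ℏ/(2L) = 1.172e-25 kg·m/s

3. The kinetic energy is approximately:
   KE ≈ (Δp)²/(2m) = (1.172e-25)²/(2 × 9.109e-31 kg)
   KE ≈ 7.536e-21 J = 47.037 meV

This is an order-of-magnitude estimate of the ground state energy.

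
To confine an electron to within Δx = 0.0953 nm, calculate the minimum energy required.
1.049 eV

Localizing a particle requires giving it sufficient momentum uncertainty:

1. From uncertainty principle: Δp ≥ ℏ/(2Δx)
   Δp_min = (1.055e-34 J·s) / (2 × 9.530e-11 m)
   Δp_min = 5.533e-25 kg·m/s

2. This momentum uncertainty corresponds to kinetic energy:
   KE ≈ (Δp)²/(2m) = (5.533e-25)²/(2 × 9.109e-31 kg)
   KE = 1.680e-19 J = 1.049 eV

Tighter localization requires more energy.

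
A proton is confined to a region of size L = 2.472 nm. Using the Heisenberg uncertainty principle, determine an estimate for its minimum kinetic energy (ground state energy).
848.901 neV

Using the uncertainty principle to estimate ground state energy:

1. The position uncertainty is approximately the confinement size:
   Δx ≈ L = 2.472e-09 m

2. From ΔxΔp ≥ ℏ/2, the minimum momentum uncertainty is:
   Δp ≈ ℏ/(2L) = 2.133e-26 kg·m/s

3. The kinetic energy is approximately:
   KE ≈ (Δp)²/(2m) = (2.133e-26)²/(2 × 1.673e-27 kg)
   KE ≈ 1.360e-25 J = 848.901 neV

This is an order-of-magnitude estimate of the ground state energy.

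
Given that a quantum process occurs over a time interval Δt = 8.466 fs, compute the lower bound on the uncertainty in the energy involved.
38.874 meV

Using the energy-time uncertainty principle:
ΔEΔt ≥ ℏ/2

The minimum uncertainty in energy is:
ΔE_min = ℏ/(2Δt)
ΔE_min = (1.055e-34 J·s) / (2 × 8.466e-15 s)
ΔE_min = 6.228e-21 J = 38.874 meV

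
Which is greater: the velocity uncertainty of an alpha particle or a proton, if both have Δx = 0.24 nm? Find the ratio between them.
The proton has the larger minimum velocity uncertainty, by a ratio of 4.0.

For both particles, Δp_min = ℏ/(2Δx) = 2.197e-25 kg·m/s (same for both).

The velocity uncertainty is Δv = Δp/m:
- alpha particle: Δv = 2.197e-25 / 6.645e-27 = 3.306e+01 m/s = 33.065 m/s
- proton: Δv = 2.197e-25 / 1.673e-27 = 1.314e+02 m/s = 131.352 m/s

Ratio: 1.314e+02 / 3.306e+01 = 4.0

The lighter particle has larger velocity uncertainty because Δv ∝ 1/m.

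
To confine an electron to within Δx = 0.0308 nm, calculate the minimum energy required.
10.041 eV

Localizing a particle requires giving it sufficient momentum uncertainty:

1. From uncertainty principle: Δp ≥ ℏ/(2Δx)
   Δp_min = (1.055e-34 J·s) / (2 × 3.080e-11 m)
   Δp_min = 1.712e-24 kg·m/s

2. This momentum uncertainty corresponds to kinetic energy:
   KE ≈ (Δp)²/(2m) = (1.712e-24)²/(2 × 9.109e-31 kg)
   KE = 1.609e-18 J = 10.041 eV

Tighter localization requires more energy.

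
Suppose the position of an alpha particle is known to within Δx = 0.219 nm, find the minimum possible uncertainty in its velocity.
36.235 m/s

Using the Heisenberg uncertainty principle and Δp = mΔv:
ΔxΔp ≥ ℏ/2
Δx(mΔv) ≥ ℏ/2

The minimum uncertainty in velocity is:
Δv_min = ℏ/(2mΔx)
Δv_min = (1.055e-34 J·s) / (2 × 6.645e-27 kg × 2.190e-10 m)
Δv_min = 3.624e+01 m/s = 36.235 m/s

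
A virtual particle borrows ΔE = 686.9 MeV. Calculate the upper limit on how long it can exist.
4.791 × 10^-25 s

Using the energy-time uncertainty principle:
ΔEΔt ≥ ℏ/2

For a virtual particle borrowing energy ΔE, the maximum lifetime is:
Δt_max = ℏ/(2ΔE)

Converting energy:
ΔE = 686.9 MeV = 1.101e-10 J

Δt_max = (1.055e-34 J·s) / (2 × 1.101e-10 J)
Δt_max = 4.791e-25 s = 4.791 × 10^-25 s

Virtual particles with higher borrowed energy exist for shorter times.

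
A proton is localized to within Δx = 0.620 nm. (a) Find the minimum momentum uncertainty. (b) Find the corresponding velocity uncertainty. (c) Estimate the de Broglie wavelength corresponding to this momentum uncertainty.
(a) Δp_min = 8.505 × 10^-26 kg·m/s
(b) Δv_min = 50.846 m/s
(c) λ_dB = 7.791 nm

Step-by-step:

(a) From the uncertainty principle:
Δp_min = ℏ/(2Δx) = (1.055e-34 J·s)/(2 × 6.200e-10 m) = 8.505e-26 kg·m/s

(b) The velocity uncertainty:
Δv = Δp/m = (8.505e-26 kg·m/s)/(1.673e-27 kg) = 5.085e+01 m/s = 50.846 m/s

(c) The de Broglie wavelength for this momentum:
λ = h/p = (6.626e-34 J·s)/(8.505e-26 kg·m/s) = 7.791e-09 m = 7.791 nm

Note: The de Broglie wavelength is comparable to the localization size, as expected from wave-particle duality.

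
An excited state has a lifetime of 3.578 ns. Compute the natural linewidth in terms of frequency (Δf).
22.241 MHz

Using the energy-time uncertainty principle and E = hf:
ΔEΔt ≥ ℏ/2
hΔf·Δt ≥ ℏ/2

The minimum frequency uncertainty is:
Δf = ℏ/(2hτ) = 1/(4πτ)
Δf = 1/(4π × 3.578e-09 s)
Δf = 2.224e+07 Hz = 22.241 MHz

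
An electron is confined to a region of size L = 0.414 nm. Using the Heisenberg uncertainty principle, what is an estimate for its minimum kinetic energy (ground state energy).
55.573 meV

Using the uncertainty principle to estimate ground state energy:

1. The position uncertainty is approximately the confinement size:
   Δx ≈ L = 4.140e-10 m

2. From ΔxΔp ≥ ℏ/2, the minimum momentum uncertainty is:
   Δp ≈ ℏ/(2L) = 1.274e-25 kg·m/s

3. The kinetic energy is approximately:
   KE ≈ (Δp)²/(2m) = (1.274e-25)²/(2 × 9.109e-31 kg)
   KE ≈ 8.904e-21 J = 55.573 meV

This is an order-of-magnitude estimate of the ground state energy.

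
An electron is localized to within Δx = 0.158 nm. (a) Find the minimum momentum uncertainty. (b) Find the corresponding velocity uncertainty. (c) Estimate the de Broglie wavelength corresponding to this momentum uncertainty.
(a) Δp_min = 3.337 × 10^-25 kg·m/s
(b) Δv_min = 366.353 km/s
(c) λ_dB = 1.985 nm

Step-by-step:

(a) From the uncertainty principle:
Δp_min = ℏ/(2Δx) = (1.055e-34 J·s)/(2 × 1.580e-10 m) = 3.337e-25 kg·m/s

(b) The velocity uncertainty:
Δv = Δp/m = (3.337e-25 kg·m/s)/(9.109e-31 kg) = 3.664e+05 m/s = 366.353 km/s

(c) The de Broglie wavelength for this momentum:
λ = h/p = (6.626e-34 J·s)/(3.337e-25 kg·m/s) = 1.985e-09 m = 1.985 nm

Note: The de Broglie wavelength is comparable to the localization size, as expected from wave-particle duality.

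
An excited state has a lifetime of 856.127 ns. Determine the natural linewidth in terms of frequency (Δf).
92.951 kHz

Using the energy-time uncertainty principle and E = hf:
ΔEΔt ≥ ℏ/2
hΔf·Δt ≥ ℏ/2

The minimum frequency uncertainty is:
Δf = ℏ/(2hτ) = 1/(4πτ)
Δf = 1/(4π × 8.561e-07 s)
Δf = 9.295e+04 Hz = 92.951 kHz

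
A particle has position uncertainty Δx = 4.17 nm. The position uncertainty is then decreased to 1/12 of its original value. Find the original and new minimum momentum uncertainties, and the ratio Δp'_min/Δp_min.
Original Δp_min = 1.264 × 10^-26 kg·m/s; new Δp'_min = 1.517 × 10^-25 kg·m/s; ratio Δp'_min/Δp_min = 12.

From the uncertainty principle ΔxΔp ≥ ℏ/2, the minimum momentum uncertainty is Δp_min = ℏ/(2Δx).

Original (Δx = 4.17 nm = 4.170e-09 m):
Δp_min = (1.055e-34 J·s)/(2 × 4.170e-09 m) = 1.264e-26 kg·m/s

When Δx → (1/12)Δx:
Δp'_min = ℏ/(2 × (1/12)Δx) = 12 × ℏ/(2Δx) = 12 × Δp_min
Δp'_min = 12 × 1.264e-26 kg·m/s = 1.517e-25 kg·m/s

Since Δp_min ∝ 1/Δx, when Δx is decreased to 1/12 of its original value, Δp_min increases to 12 times its original value.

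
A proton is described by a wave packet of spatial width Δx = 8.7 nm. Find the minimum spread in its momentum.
6.061 × 10^-27 kg·m/s

For a wave packet, the spatial width Δx and momentum spread Δp are related by the uncertainty principle:
ΔxΔp ≥ ℏ/2

The minimum momentum spread is:
Δp_min = ℏ/(2Δx)
Δp_min = (1.055e-34 J·s) / (2 × 8.700e-09 m)
Δp_min = 6.061e-27 kg·m/s

A wave packet cannot have both a well-defined position and well-defined momentum.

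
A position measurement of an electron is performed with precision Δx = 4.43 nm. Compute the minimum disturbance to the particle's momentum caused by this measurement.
1.190 × 10^-26 kg·m/s

The uncertainty principle implies that measuring position disturbs momentum:
ΔxΔp ≥ ℏ/2

When we measure position with precision Δx, we necessarily introduce a momentum uncertainty:
Δp ≥ ℏ/(2Δx)
Δp_min = (1.055e-34 J·s) / (2 × 4.430e-09 m)
Δp_min = 1.190e-26 kg·m/s

The more precisely we measure position, the greater the momentum disturbance.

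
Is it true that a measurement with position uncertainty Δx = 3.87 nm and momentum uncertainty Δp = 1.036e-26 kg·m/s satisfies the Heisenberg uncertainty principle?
No, it violates the uncertainty principle (impossible measurement).

Calculate the product ΔxΔp:
ΔxΔp = (3.870e-09 m) × (1.036e-26 kg·m/s)
ΔxΔp = 4.009e-35 J·s

Compare to the minimum allowed value ℏ/2:
ℏ/2 = 5.273e-35 J·s

Since ΔxΔp = 4.009e-35 J·s < 5.273e-35 J·s = ℏ/2,
the measurement violates the uncertainty principle.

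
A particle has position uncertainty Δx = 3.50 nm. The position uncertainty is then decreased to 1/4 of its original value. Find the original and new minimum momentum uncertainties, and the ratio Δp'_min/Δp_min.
Original Δp_min = 1.507 × 10^-26 kg·m/s; new Δp'_min = 6.026 × 10^-26 kg·m/s; ratio Δp'_min/Δp_min = 4.

From the uncertainty principle ΔxΔp ≥ ℏ/2, the minimum momentum uncertainty is Δp_min = ℏ/(2Δx).

Original (Δx = 3.50 nm = 3.500e-09 m):
Δp_min = (1.055e-34 J·s)/(2 × 3.500e-09 m) = 1.507e-26 kg·m/s

When Δx → (1/4)Δx:
Δp'_min = ℏ/(2 × (1/4)Δx) = 4 × ℏ/(2Δx) = 4 × Δp_min
Δp'_min = 4 × 1.507e-26 kg·m/s = 6.026e-26 kg·m/s

Since Δp_min ∝ 1/Δx, when Δx is decreased to 1/4 of its original value, Δp_min increases to 4 times its original value.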